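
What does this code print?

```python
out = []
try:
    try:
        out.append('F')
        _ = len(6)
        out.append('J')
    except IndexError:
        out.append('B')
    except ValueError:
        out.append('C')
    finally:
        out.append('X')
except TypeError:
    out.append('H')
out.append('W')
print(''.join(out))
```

Execution trace: 'F' (inner try body) → 'X' (inner finally) → 'H' (outer except TypeError) → 'W' (after the try/except). Output: FXHW

Answer: FXHW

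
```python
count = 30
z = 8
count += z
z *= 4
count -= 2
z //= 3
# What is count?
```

Trace:
`count = 30` → count = 30
`z = 8` → z = 8
`count += z` → count = 38
`z *= 4` → z = 32
`count -= 2` → count = 36
`z //= 3` → z = 10
So count = 36

Answer: 36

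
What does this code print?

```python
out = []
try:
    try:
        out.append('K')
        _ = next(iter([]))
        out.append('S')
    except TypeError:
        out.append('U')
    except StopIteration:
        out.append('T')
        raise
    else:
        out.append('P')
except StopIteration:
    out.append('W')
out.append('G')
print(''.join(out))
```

Execution trace: 'K' (try body) → 'T' (except StopIteration) → 'W' (outer except StopIteration) → 'G' (after the try/except). Output: KTWG

Answer: KTWG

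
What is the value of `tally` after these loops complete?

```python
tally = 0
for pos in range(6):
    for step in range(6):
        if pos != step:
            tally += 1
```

6² - 6 (exclude diagonal)
`tally` takes the values: 0 → 1 → 2 → 3 → 4 → 5 → 6 → 7 → 8 → 9 → 10 → 11 → 12 → 13 → 14 → 15 → 16 → 17 → 18 → 19 → 20 → 21 → 22 → 23 → 24 → 25 → 26 → 27 → 28 → 29 → 30

Answer: 30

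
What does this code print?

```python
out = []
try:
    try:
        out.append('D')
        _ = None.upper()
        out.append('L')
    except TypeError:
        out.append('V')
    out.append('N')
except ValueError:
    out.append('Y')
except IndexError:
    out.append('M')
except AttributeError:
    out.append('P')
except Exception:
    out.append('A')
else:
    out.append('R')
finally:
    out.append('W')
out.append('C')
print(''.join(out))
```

Execution trace: 'D' (inner try body) → 'P' (except AttributeError) → 'W' (finally) → 'C' (after the try/except). Output: DPWC

Answer: DPWC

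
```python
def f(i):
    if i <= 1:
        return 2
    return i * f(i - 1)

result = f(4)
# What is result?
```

f(4) = 4 * 3 * 2 * 2 = 48

Answer: 48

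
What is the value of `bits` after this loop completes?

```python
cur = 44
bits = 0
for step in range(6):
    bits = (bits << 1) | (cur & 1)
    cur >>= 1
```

Reverse lowest 6 bits of 44
`bits` takes the values: 0 → 1 → 3 → 6 → 13

Answer: 13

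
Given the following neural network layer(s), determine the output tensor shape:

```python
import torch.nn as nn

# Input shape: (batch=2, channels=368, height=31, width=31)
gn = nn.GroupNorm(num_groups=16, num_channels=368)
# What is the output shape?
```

Input: (2, 368, 31, 31) -> Output: (2, 368, 31, 31)

Answer: (2, 368, 31, 31)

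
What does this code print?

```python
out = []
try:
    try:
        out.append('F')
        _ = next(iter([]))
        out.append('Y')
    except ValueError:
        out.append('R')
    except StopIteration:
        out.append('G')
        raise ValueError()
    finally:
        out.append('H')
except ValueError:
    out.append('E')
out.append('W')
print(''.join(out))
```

Execution trace: 'F' (inner try body) → 'G' (inner except StopIteration) → 'H' (inner finally) → 'E' (outer except ValueError) → 'W' (after the try/except). Output: FGHEW

Answer: FGHEW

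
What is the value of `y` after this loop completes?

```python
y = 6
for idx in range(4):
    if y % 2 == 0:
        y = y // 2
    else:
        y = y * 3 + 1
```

Collatz-style transformation from 6
`y` takes the values: 6 → 3 → 10 → 5 → 16

Answer: 16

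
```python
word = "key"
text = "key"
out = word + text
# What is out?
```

Trace:
`word = "key"` → word = 'key'
`text = "key"` → text = 'key'
`out = word + text` → out = 'keykey'
So out = 'keykey'

Answer: 'keykey'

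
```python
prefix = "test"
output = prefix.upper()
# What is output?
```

Trace:
`prefix = "test"` → prefix = 'test'
`output = prefix.upper()` → output = 'TEST'
So output = 'TEST'

Answer: 'TEST'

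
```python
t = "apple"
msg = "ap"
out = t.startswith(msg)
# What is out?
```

Trace:
`t = "apple"` → t = 'apple'
`msg = "ap"` → msg = 'ap'
`out = t.startswith(msg)` → out = True
So out = True

Answer: True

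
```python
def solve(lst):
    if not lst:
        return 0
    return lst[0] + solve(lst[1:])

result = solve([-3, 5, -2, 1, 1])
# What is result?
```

(-3) + 5 + (-2) + 1 + 1 + 0 = 2

Answer: 2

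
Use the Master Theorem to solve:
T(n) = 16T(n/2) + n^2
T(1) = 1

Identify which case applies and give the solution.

a=16, b=2, f(n)=n^2. log_2(16) = 4. Since c=2 < 4, Case 1 applies: T(n) = Θ(n^log_b(a)) = O(n^4).

Answer: O(n^4) - Case 1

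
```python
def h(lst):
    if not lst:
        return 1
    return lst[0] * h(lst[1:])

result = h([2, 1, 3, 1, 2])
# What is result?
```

Product over [2, 1, 3, 1, 2] = 2 * 1 * 3 * 1 * 2 = 12

Answer: 12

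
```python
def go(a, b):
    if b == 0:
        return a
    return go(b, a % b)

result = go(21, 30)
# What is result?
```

go(21, 30) -> go(30, 21) -> go(21, 9) -> go(9, 3) -> go(3, 0) -> 3

Answer: 3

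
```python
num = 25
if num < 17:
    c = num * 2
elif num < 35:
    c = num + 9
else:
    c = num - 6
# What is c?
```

Trace:
`num = 25` → num = 25
`if num < 17: ...` → num < 17 is False, num < 35 is True → c = 34
So c = 34

Answer: 34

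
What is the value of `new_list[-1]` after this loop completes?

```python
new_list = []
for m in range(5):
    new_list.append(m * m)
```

Last element of squares 0 to 4
`new_list` takes the values: [] → [0] → [0, 1] → [0, 1, 4] → [0, 1, 4, 9] → [0, 1, 4, 9, 16]
So `new_list[-1]` = 16

Answer: 16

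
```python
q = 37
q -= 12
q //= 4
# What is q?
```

Trace:
`q = 37` → q = 37
`q -= 12` → q = 25
`q //= 4` → q = 6
So q = 6

Answer: 6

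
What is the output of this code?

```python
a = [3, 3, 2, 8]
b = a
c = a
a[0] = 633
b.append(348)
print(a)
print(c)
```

Key concept: multiple aliases.
Step by step:
`a = [3, 3, 2, 8]` → a = [3, 3, 2, 8]
`b = a` → b = [3, 3, 2, 8] (same object as a)
`c = a` → c = [3, 3, 2, 8] (same object as a, b)
`a[0] = 633` → a = [633, 3, 2, 8] (same object as b, c); b = [633, 3, 2, 8] (same object as a, c); c = [633, 3, 2, 8] (same object as a, b)
`b.append(348)` → a = [633, 3, 2, 8, 348] (same object as b, c); b = [633, 3, 2, 8, 348] (same object as a, c); c = [633, 3, 2, 8, 348] (same object as a, b)
`print(a)` → prints [633, 3, 2, 8, 348]
`print(c)` → prints [633, 3, 2, 8, 348]

Answer:
[633, 3, 2, 8, 348]
[633, 3, 2, 8, 348]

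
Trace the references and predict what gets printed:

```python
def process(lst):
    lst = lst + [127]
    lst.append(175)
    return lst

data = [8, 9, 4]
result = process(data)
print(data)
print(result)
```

Key concept: rebinding parameter vs mutation.
Step by step:
`data = [8, 9, 4]` → data = [8, 9, 4]
`result = process(data)` → result = [8, 9, 4, 127, 175]
`print(data)` → prints [8, 9, 4]
`print(result)` → prints [8, 9, 4, 127, 175]

Answer:
[8, 9, 4]
[8, 9, 4, 127, 175]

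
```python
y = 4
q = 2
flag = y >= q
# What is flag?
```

Trace:
`y = 4` → y = 4
`q = 2` → q = 2
`flag = y >= q` → flag = True
So flag = True

Answer: True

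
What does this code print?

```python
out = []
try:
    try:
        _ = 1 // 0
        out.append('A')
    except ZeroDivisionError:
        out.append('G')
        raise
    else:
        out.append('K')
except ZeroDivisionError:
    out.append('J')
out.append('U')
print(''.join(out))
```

Execution trace: 'G' (inner except ZeroDivisionError) → 'J' (outer except ZeroDivisionError) → 'U' (after the try/except). Output: GJU

Answer: GJU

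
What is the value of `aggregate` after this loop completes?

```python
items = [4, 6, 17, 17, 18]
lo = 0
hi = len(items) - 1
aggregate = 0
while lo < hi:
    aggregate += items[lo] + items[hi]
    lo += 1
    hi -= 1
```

Sum of pairs from ends
`aggregate` takes the values: 0 → 22 → 45

Answer: 45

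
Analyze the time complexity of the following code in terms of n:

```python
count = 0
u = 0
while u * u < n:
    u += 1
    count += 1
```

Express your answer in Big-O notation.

Each loop level contributes: √n. Multiplying the contributions gives O(√n).

Answer: O(√n)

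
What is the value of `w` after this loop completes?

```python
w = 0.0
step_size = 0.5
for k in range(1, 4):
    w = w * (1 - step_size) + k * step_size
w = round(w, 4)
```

Moving average with lr=0.5
`w` takes the values: 0.0 → 0.5 → 1.25 → 2.125

Answer: 2.125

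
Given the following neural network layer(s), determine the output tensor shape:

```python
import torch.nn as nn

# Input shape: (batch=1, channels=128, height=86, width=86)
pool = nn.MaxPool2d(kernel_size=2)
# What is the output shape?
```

Input: (1, 128, 86, 86) -> Output: (1, 128, 43, 43)

Answer: (1, 128, 43, 43)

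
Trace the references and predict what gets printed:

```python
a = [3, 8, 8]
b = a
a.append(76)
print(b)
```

Key concept: basic list aliasing.
Step by step:
`a = [3, 8, 8]` → a = [3, 8, 8]
`b = a` → b = [3, 8, 8] (same object as a)
`a.append(76)` → a = [3, 8, 8, 76] (same object as b); b = [3, 8, 8, 76] (same object as a)
`print(b)` → prints [3, 8, 8, 76]

Answer: [3, 8, 8, 76]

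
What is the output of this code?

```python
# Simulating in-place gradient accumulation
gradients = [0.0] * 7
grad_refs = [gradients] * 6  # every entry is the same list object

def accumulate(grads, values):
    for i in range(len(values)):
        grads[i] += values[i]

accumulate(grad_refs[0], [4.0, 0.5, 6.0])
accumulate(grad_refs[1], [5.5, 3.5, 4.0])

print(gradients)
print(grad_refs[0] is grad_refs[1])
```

Key concept: gradient accumulation aliasing.
Step by step:
`gradients = [0.0] * 7` → gradients = [0.0, 0.0, 0.0, 0.0, 0.0, 0.0, 0.0]
`grad_refs = [gradients] * 6` → grad_refs = [[0.0, 0.0, 0.0, 0.0, 0.0, 0.0, 0.0], [0.0, 0.0, 0.0, 0.0, 0.0, 0.0, 0.0], [0.0, 0.0, 0.0, 0.0, 0.0, 0.0, 0.0], [0.0, 0.0, 0.0, 0.0, 0.0, 0.0, 0.0], [0.0, 0.0, 0.0, 0.0, 0.0, 0.0, 0.0], [0.0, 0.0, 0.0, 0.0, 0.0, 0.0, 0.0]]
`accumulate(grad_refs[0], [4.0, 0.5, 6.0])` → gradients = [4.0, 0.5, 6.0, 0.0, 0.0, 0.0, 0.0]; grad_refs = [[4.0, 0.5, 6.0, 0.0, 0.0, 0.0, 0.0], [4.0, 0.5, 6.0, 0.0, 0.0, 0.0, 0.0], [4.0, 0.5, 6.0, 0.0, 0.0, 0.0, 0.0], [4.0, 0.5, 6.0, 0.0, 0.0, 0.0, 0.0], [4.0, 0.5, 6.0, 0.0, 0.0, 0.0, 0.0], [4.0, 0.5, 6.0, 0.0, 0.0, 0.0, 0.0]]
`accumulate(grad_refs[1], [5.5, 3.5, 4.0])` → gradients = [9.5, 4.0, 10.0, 0.0, 0.0, 0.0, 0.0]; grad_refs = [[9.5, 4.0, 10.0, 0.0, 0.0, 0.0, 0.0], [9.5, 4.0, 10.0, 0.0, 0.0, 0.0, 0.0], [9.5, 4.0, 10.0, 0.0, 0.0, 0.0, 0.0], [9.5, 4.0, 10.0, 0.0, 0.0, 0.0, 0.0], [9.5, 4.0, 10.0, 0.0, 0.0, 0.0, 0.0], [9.5, 4.0, 10.0, 0.0, 0.0, 0.0, 0.0]]
`print(gradients)` → prints [9.5, 4.0, 10.0, 0.0, 0.0, 0.0, 0.0]
`print(grad_refs[0] is grad_refs[1])` → prints True

Answer:
[9.5, 4.0, 10.0, 0.0, 0.0, 0.0, 0.0]
True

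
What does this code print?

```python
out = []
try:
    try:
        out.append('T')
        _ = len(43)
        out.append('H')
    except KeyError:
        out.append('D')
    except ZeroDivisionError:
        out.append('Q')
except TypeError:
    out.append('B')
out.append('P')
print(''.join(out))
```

Execution trace: 'T' (try body) → 'B' (outer except TypeError) → 'P' (after the try/except). Output: TBP

Answer: TBP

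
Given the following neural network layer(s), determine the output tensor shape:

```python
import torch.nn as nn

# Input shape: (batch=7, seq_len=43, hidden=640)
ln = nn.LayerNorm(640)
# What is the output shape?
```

Input: (7, 43, 640) -> Output: (7, 43, 640)

Answer: (7, 43, 640)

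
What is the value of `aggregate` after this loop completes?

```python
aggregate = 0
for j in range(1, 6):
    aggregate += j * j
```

Sum of squares 1² to 5² = 55
`aggregate` takes the values: 0 → 1 → 5 → 14 → 30 → 55

Answer: 55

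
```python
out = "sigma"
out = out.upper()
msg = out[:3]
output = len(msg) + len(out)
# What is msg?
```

Trace:
`out = "sigma"` → out = 'sigma'
`out = out.upper()` → out = 'SIGMA'
`msg = out[:3]` → msg = 'SIG'
`output = len(msg) + len(out)` → output = 8
So msg = 'SIG'

Answer: 'SIG'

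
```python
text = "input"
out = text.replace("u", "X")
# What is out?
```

Trace:
`text = "input"` → text = 'input'
`out = text.replace("u", "X")` → out = 'inpXt'
So out = 'inpXt'

Answer: 'inpXt'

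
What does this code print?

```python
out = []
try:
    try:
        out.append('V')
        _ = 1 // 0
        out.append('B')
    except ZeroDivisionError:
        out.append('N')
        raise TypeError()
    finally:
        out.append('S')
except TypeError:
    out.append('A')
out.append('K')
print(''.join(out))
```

Execution trace: 'V' (inner try body) → 'N' (inner except ZeroDivisionError) → 'S' (inner finally) → 'A' (outer except TypeError) → 'K' (after the try/except). Output: VNSAK

Answer: VNSAK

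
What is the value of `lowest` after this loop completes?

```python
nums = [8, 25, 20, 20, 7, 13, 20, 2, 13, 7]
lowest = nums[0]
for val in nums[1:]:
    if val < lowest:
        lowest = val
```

Minimum of [8, 25, 20, 20, 7, 13, 20, 2, 13, 7]
`lowest` takes the values: 8 → 7 → 2

Answer: 2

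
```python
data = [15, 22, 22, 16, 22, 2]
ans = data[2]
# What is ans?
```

Trace:
`data = [15, 22, 22, 16, 22, 2]` → data = [15, 22, 22, 16, 22, 2]
`ans = data[2]` → ans = 22
So ans = 22

Answer: 22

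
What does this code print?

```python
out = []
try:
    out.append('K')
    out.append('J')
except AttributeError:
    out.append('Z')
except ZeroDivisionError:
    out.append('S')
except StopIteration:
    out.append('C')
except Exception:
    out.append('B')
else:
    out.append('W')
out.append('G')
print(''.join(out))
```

Execution trace: 'K' (try body) → 'J' (try body, no exception) → 'W' (else) → 'G' (after the try/except). Output: KJWG

Answer: KJWG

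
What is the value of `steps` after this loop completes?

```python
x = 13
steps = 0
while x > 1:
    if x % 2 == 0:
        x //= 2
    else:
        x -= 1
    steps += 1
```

Steps to reduce 13 to 1
`steps` takes the values: 0 → 1 → 2 → 3 → 4 → 5

Answer: 5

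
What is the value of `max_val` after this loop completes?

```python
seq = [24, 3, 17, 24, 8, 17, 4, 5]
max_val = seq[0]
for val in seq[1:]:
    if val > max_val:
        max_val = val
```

Maximum of [24, 3, 17, 24, 8, 17, 4, 5]
`max_val` takes the values: 24

Answer: 24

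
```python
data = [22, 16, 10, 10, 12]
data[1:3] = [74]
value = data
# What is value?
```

Trace:
`data = [22, 16, 10, 10, 12]` → data = [22, 16, 10, 10, 12]
`data[1:3] = [74]` → data = [22, 74, 10, 12]
`value = data` → value = [22, 74, 10, 12]
So value = [22, 74, 10, 12]

Answer: [22, 74, 10, 12]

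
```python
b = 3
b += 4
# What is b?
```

Trace:
`b = 3` → b = 3
`b += 4` → b = 7
So b = 7

Answer: 7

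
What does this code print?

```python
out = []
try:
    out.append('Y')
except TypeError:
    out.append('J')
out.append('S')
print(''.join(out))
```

Execution trace: 'Y' (try body, no exception) → 'S' (after the try/except). Output: YS

Answer: YS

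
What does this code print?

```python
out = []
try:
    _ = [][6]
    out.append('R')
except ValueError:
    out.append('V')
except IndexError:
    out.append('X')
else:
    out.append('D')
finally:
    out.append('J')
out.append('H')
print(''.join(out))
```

Execution trace: 'X' (except IndexError) → 'J' (finally) → 'H' (after the try/except). Output: XJH

Answer: XJH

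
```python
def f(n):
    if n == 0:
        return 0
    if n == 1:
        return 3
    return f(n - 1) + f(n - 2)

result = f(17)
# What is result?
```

Build up from base cases: f(0)=0, f(1)=3, f(2)=3, f(3)=6, f(4)=9, f(5)=15, f(6)=24, ..., f(17)=4791

Answer: 4791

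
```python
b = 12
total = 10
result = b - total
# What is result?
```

Trace:
`b = 12` → b = 12
`total = 10` → total = 10
`result = b - total` → result = 2
So result = 2

Answer: 2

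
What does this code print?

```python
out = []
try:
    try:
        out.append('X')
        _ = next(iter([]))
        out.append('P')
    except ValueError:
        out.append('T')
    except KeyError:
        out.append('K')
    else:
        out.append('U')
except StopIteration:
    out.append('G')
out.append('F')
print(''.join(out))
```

Execution trace: 'X' (try body) → 'G' (outer except StopIteration) → 'F' (after the try/except). Output: XGF

Answer: XGF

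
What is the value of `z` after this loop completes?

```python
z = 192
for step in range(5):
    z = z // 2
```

Halve 5 times: 192 // 2^5 = 6
`z` takes the values: 192 → 96 → 48 → 24 → 12 → 6

Answer: 6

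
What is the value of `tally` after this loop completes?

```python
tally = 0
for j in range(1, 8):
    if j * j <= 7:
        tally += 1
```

Count numbers where j² ≤ 7
`tally` takes the values: 0 → 1 → 2

Answer: 2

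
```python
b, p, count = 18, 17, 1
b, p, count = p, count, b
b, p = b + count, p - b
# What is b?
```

Trace:
`b, p, count = 18, 17, 1` → b = 18; p = 17; count = 1
`b, p, count = p, count, b` → b = 17; p = 1; count = 18
`b, p = b + count, p - b` → b = 35; p = -16
So b = 35

Answer: 35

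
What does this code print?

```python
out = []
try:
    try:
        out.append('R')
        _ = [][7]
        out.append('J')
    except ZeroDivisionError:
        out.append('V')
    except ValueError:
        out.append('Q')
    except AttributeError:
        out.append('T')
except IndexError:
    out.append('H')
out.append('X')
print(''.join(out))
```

Execution trace: 'R' (try body) → 'H' (outer except IndexError) → 'X' (after the try/except). Output: RHX

Answer: RHX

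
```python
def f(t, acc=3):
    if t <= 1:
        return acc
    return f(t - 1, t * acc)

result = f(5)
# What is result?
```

Accumulator trace (n, acc): (5, 3) -> (4, 15) -> (3, 60) -> (2, 180) -> (1, 360) -> return 360

Answer: 360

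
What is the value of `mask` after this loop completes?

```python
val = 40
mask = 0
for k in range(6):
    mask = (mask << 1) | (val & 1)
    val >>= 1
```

Reverse lowest 6 bits of 40
`mask` takes the values: 0 → 1 → 2 → 5

Answer: 5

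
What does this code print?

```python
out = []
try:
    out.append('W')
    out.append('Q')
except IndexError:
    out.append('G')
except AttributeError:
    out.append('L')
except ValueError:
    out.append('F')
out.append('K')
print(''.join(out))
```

Execution trace: 'W' (try body) → 'Q' (try body, no exception) → 'K' (after the try/except). Output: WQK

Answer: WQK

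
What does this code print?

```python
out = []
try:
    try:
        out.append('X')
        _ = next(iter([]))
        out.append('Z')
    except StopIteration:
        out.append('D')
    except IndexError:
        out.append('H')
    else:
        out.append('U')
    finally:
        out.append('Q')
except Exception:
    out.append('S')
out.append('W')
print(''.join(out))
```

Execution trace: 'X' (inner try body) → 'D' (inner except StopIteration) → 'Q' (inner finally) → 'W' (after the try/except). Output: XDQW

Answer: XDQW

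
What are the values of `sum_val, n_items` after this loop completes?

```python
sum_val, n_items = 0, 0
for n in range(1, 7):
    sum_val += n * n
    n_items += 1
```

Sum of squares and count
`sum_val, n_items` takes the values: (0, 0) → (1, 0) → (1, 1) → (5, 1) → (5, 2) → (14, 2) → (14, 3) → (30, 3) → (30, 4) → (55, 4) → (55, 5) → (91, 5) → (91, 6)

Answer: 91, 6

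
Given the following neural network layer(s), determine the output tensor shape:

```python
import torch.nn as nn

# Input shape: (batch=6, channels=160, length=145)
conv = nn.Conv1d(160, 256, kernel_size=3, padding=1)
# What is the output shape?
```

Input: (6, 160, 145) -> Output: (6, 256, 145)

Answer: (6, 256, 145)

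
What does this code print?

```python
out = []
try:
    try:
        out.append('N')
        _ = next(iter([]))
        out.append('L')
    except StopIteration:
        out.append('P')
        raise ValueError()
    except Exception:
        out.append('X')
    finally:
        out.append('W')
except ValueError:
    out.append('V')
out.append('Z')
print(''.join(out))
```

Execution trace: 'N' (inner try body) → 'P' (inner except StopIteration) → 'W' (inner finally) → 'V' (outer except ValueError) → 'Z' (after the try/except). Output: NPWVZ

Answer: NPWVZ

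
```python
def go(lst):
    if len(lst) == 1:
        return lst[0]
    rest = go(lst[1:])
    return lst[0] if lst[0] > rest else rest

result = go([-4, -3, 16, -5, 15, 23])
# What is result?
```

Recursive max over [-4, -3, 16, -5, 15, 23] = 23

Answer: 23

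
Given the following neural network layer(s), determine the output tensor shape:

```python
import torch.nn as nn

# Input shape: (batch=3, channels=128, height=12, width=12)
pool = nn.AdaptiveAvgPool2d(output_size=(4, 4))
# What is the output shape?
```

Input: (3, 128, 12, 12) -> Output: (3, 128, 4, 4)

Answer: (3, 128, 4, 4)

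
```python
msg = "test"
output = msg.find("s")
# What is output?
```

Trace:
`msg = "test"` → msg = 'test'
`output = msg.find("s")` → output = 2
So output = 2

Answer: 2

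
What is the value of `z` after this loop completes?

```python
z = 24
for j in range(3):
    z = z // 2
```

Halve 3 times: 24 // 2^3 = 3
`z` takes the values: 24 → 12 → 6 → 3

Answer: 3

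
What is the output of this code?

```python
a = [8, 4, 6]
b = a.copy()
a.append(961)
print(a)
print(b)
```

Key concept: list.copy() creates independent copy.
Step by step:
`a = [8, 4, 6]` → a = [8, 4, 6]
`b = a.copy()` → b = [8, 4, 6]
`a.append(961)` → a = [8, 4, 6, 961]
`print(a)` → prints [8, 4, 6, 961]
`print(b)` → prints [8, 4, 6]

Answer:
[8, 4, 6, 961]
[8, 4, 6]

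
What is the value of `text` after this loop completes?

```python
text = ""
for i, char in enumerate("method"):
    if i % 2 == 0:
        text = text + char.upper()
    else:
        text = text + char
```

Uppercase even positions in 'method'
`text` takes the values: "" → "M" → "Me" → "MeT" → "MeTh" → "MeThO" → "MeThOd"

Answer: "MeThOd"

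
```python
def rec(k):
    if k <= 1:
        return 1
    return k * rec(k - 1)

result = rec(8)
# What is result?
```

rec(8) = 8 * 7 * 6 * 5 * 4 * 3 * 2 * 1 = 40320

Answer: 40320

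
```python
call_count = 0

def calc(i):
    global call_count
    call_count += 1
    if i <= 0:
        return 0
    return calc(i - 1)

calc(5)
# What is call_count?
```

Linear recursion stepping by 1: 6 calls from i=5 down to ≤0.

Answer: 6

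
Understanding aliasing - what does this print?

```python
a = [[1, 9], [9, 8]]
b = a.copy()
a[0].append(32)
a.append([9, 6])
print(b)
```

Key concept: shallow copy with nested lists.
Step by step:
`a = [[1, 9], [9, 8]]` → a = [[1, 9], [9, 8]]
`b = a.copy()` → b = [[1, 9], [9, 8]]
`a[0].append(32)` → a = [[1, 9, 32], [9, 8]]; b = [[1, 9, 32], [9, 8]]
`a.append([9, 6])` → a = [[1, 9, 32], [9, 8], [9, 6]]
`print(b)` → prints [[1, 9, 32], [9, 8]]

Answer: [[1, 9, 32], [9, 8]]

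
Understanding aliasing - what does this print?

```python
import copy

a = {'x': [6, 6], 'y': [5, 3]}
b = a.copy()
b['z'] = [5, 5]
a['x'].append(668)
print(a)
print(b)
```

Key concept: shallow copy of dict with mutable values.
Step by step:
`a = {'x': [6, 6], 'y': [5, 3]}` → a = {'x': [6, 6], 'y': [5, 3]}
`b = a.copy()` → b = {'x': [6, 6], 'y': [5, 3]}
`b['z'] = [5, 5]` → b = {'x': [6, 6], 'y': [5, 3], 'z': [5, 5]}
`a['x'].append(668)` → a = {'x': [6, 6, 668], 'y': [5, 3]}; b = {'x': [6, 6, 668], 'y': [5, 3], 'z': [5, 5]}
`print(a)` → prints {'x': [6, 6, 668], 'y': [5, 3]}
`print(b)` → prints {'x': [6, 6, 668], 'y': [5, 3], 'z': [5, 5]}

Answer:
{'x': [6, 6, 668], 'y': [5, 3]}
{'x': [6, 6, 668], 'y': [5, 3], 'z': [5, 5]}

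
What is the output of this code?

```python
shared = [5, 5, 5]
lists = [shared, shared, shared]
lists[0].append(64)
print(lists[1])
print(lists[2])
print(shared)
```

Key concept: list of same reference.
Step by step:
`shared = [5, 5, 5]` → shared = [5, 5, 5]
`lists = [shared, shared, shared]` → lists = [[5, 5, 5], [5, 5, 5], [5, 5, 5]]
`lists[0].append(64)` → shared = [5, 5, 5, 64]; lists = [[5, 5, 5, 64], [5, 5, 5, 64], [5, 5, 5, 64]]
`print(lists[1])` → prints [5, 5, 5, 64]
`print(lists[2])` → prints [5, 5, 5, 64]
`print(shared)` → prints [5, 5, 5, 64]

Answer:
[5, 5, 5, 64]
[5, 5, 5, 64]
[5, 5, 5, 64]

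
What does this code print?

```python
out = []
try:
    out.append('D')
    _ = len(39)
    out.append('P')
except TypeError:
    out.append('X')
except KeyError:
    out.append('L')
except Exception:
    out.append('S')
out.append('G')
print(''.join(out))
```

Execution trace: 'D' (try body) → 'X' (except TypeError) → 'G' (after the try/except). Output: DXG

Answer: DXG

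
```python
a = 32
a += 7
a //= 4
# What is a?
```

Trace:
`a = 32` → a = 32
`a += 7` → a = 39
`a //= 4` → a = 9
So a = 9

Answer: 9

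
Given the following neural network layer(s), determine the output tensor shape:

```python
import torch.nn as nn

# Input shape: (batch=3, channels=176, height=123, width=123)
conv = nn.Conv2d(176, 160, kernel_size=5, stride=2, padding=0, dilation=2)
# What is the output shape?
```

Input: (3, 176, 123, 123) -> Output: (3, 160, 58, 58)

Answer: (3, 160, 58, 58)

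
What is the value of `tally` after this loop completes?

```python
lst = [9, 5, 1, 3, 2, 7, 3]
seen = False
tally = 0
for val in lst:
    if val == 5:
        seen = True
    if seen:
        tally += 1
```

Count elements after first 5 in [9, 5, 1, 3, 2, 7, 3]
`tally` takes the values: 0 → 1 → 2 → 3 → 4 → 5 → 6

Answer: 6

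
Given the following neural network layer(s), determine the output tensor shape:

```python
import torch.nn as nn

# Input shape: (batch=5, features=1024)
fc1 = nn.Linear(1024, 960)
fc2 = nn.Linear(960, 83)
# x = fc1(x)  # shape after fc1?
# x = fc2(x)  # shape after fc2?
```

Input: (5, 1024) -> after fc1: (5, 960) -> Output: (5, 83)

Answer: (5, 83)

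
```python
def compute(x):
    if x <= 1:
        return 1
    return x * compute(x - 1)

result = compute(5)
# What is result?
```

compute(5) = 5 * 4 * 3 * 2 * 1 = 120

Answer: 120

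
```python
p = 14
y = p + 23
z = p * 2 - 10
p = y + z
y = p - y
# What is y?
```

Trace:
`p = 14` → p = 14
`y = p + 23` → y = 37
`z = p * 2 - 10` → z = 18
`p = y + z` → p = 55
`y = p - y` → y = 18
So y = 18

Answer: 18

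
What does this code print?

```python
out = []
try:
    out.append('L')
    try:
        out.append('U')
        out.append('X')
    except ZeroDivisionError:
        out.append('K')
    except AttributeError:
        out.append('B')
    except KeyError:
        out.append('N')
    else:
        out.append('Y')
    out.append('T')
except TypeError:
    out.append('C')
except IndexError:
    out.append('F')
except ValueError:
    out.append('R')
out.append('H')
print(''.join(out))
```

Execution trace: 'L' (try body) → 'U' (inner try body) → 'X' (inner try body, no exception) → 'Y' (inner else) → 'T' (try body, no exception) → 'H' (after the try/except). Output: LUXYTH

Answer: LUXYTH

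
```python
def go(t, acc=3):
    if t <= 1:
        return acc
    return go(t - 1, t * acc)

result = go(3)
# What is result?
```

Accumulator trace (n, acc): (3, 3) -> (2, 9) -> (1, 18) -> return 18

Answer: 18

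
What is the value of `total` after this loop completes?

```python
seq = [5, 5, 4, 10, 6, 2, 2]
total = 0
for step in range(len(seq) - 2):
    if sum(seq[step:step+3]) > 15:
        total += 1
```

Count windows with sum > 15
`total` takes the values: 0 → 1 → 2 → 3

Answer: 3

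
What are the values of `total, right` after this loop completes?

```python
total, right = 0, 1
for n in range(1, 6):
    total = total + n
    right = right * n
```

Sum and factorial of 1 to 5
`total, right` takes the values: (0, 1) → (1, 1) → (3, 1) → (3, 2) → (6, 2) → (6, 6) → (10, 6) → (10, 24) → (15, 24) → (15, 120)

Answer: 15, 120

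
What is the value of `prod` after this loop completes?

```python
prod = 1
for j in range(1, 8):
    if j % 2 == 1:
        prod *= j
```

Product of odd numbers 1 to 7
`prod` takes the values: 1 → 3 → 15 → 105

Answer: 105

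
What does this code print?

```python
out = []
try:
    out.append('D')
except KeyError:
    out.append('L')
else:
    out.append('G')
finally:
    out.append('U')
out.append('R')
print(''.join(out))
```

Execution trace: 'D' (try body, no exception) → 'G' (else) → 'U' (finally) → 'R' (after the try/except). Output: DGUR

Answer: DGUR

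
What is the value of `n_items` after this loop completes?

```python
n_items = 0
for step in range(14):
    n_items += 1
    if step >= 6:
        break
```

Loop breaks when step reaches 6, n_items is 7
`n_items` takes the values: 0 → 1 → 2 → 3 → 4 → 5 → 6 → 7

Answer: 7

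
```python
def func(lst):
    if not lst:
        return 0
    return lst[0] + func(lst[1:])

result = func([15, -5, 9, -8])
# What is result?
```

15 + (-5) + 9 + (-8) + 0 = 11

Answer: 11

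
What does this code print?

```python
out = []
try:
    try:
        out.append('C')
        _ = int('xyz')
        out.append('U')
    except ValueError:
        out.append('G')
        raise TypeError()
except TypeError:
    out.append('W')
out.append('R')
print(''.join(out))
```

Execution trace: 'C' (inner try body) → 'G' (inner except ValueError) → 'W' (outer except TypeError) → 'R' (after the try/except). Output: CGWR

Answer: CGWR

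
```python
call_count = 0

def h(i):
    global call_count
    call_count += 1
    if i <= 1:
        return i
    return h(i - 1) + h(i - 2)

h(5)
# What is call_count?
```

Calls(i) = 1 + Calls(i-1) + Calls(i-2); Calls(0)=Calls(1)=1. For i=5 this gives 15.

Answer: 15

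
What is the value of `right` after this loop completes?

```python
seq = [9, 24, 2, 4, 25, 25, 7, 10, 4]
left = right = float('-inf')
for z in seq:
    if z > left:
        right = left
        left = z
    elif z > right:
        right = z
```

Second largest (with repeats) in [9, 24, 2, 4, 25, 25, 7, 10, 4]
`right` takes the values: -inf → 9 → 24 → 25

Answer: 25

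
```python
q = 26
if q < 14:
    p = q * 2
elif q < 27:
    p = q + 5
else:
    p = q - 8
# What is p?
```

Trace:
`q = 26` → q = 26
`if q < 14: ...` → q < 14 is False, q < 27 is True → p = 31
So p = 31

Answer: 31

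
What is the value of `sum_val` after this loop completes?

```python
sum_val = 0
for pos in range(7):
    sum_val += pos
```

Sum of 0 to 6 = 21
`sum_val` takes the values: 0 → 1 → 3 → 6 → 10 → 15 → 21

Answer: 21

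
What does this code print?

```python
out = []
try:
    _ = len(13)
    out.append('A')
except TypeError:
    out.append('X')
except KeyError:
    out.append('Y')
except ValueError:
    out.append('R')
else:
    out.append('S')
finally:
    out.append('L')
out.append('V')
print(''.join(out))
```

Execution trace: 'X' (except TypeError) → 'L' (finally) → 'V' (after the try/except). Output: XLV

Answer: XLV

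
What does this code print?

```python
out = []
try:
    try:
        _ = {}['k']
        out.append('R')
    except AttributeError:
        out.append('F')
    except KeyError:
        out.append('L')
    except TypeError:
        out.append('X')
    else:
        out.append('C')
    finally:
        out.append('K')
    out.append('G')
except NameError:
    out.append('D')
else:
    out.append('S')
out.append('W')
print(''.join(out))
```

Execution trace: 'L' (inner except KeyError) → 'K' (inner finally) → 'G' (try body, no exception) → 'S' (else) → 'W' (after the try/except). Output: LKGSW

Answer: LKGSW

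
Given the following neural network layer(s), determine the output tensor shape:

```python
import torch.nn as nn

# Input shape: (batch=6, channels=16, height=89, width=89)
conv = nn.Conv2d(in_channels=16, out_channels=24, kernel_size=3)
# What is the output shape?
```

Input: (6, 16, 89, 89) -> Output: (6, 24, 87, 87)

Answer: (6, 24, 87, 87)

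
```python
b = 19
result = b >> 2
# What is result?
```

Trace:
`b = 19` → b = 19
`result = b >> 2` → result = 4
So result = 4

Answer: 4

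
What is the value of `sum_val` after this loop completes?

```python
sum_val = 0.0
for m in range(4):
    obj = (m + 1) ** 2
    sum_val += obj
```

Sum of squared losses 1² + 2² + ... + 4²
`sum_val` takes the values: 0.0 → 1.0 → 5.0 → 14.0 → 30.0

Answer: 30.0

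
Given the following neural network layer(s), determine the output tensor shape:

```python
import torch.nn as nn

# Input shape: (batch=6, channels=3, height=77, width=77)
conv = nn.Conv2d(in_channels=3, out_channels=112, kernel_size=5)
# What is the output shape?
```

Input: (6, 3, 77, 77) -> Output: (6, 112, 73, 73)

Answer: (6, 112, 73, 73)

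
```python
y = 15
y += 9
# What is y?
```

Trace:
`y = 15` → y = 15
`y += 9` → y = 24
So y = 24

Answer: 24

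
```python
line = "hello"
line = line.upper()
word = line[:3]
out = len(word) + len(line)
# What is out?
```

Trace:
`line = "hello"` → line = 'hello'
`line = line.upper()` → line = 'HELLO'
`word = line[:3]` → word = 'HEL'
`out = len(word) + len(line)` → out = 8
So out = 8

Answer: 8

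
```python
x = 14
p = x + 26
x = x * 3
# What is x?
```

Trace:
`x = 14` → x = 14
`p = x + 26` → p = 40
`x = x * 3` → x = 42
So x = 42

Answer: 42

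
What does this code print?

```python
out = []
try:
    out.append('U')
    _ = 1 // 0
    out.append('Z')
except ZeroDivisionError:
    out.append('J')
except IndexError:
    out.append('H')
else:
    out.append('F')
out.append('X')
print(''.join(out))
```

Execution trace: 'U' (try body) → 'J' (except ZeroDivisionError) → 'X' (after the try/except). Output: UJX

Answer: UJX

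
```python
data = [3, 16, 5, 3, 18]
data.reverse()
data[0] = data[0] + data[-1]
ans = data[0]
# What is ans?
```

Trace:
`data = [3, 16, 5, 3, 18]` → data = [3, 16, 5, 3, 18]
`data.reverse()` → data = [18, 3, 5, 16, 3]
`data[0] = data[0] + data[-1]` → data = [21, 3, 5, 16, 3]
`ans = data[0]` → ans = 21
So ans = 21

Answer: 21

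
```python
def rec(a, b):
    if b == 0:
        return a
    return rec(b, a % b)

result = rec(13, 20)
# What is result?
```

rec(13, 20) -> rec(20, 13) -> rec(13, 7) -> rec(7, 6) -> rec(6, 1) -> rec(1, 0) -> 1

Answer: 1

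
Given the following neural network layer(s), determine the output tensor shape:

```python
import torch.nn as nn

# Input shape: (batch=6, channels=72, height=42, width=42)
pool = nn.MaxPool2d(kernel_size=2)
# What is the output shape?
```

Input: (6, 72, 42, 42) -> Output: (6, 72, 21, 21)

Answer: (6, 72, 21, 21)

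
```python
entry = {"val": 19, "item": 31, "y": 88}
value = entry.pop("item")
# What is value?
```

Trace:
`entry = {"val": 19, "item": 31, "y": 88}` → entry = {'val': 19, 'item': 31, 'y': 88}
`value = entry.pop("item")` → entry = {'val': 19, 'y': 88}; value = 31
So value = 31

Answer: 31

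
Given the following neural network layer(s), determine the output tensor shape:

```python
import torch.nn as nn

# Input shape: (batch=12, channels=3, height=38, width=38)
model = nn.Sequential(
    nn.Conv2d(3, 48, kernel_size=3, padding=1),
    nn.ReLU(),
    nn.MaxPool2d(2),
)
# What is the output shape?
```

Input: (12, 3, 38, 38) -> after Conv2d: (12, 48, 38, 38) -> after ReLU: (12, 48, 38, 38) -> Output: (12, 48, 19, 19)

Answer: (12, 48, 19, 19)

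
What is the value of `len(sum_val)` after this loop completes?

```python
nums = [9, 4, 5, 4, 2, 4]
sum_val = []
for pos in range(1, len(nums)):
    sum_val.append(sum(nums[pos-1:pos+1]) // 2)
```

Number of 2-element averages
`sum_val` takes the values: [] → [6] → [6, 4] → [6, 4, 4] → [6, 4, 4, 3] → [6, 4, 4, 3, 3]
So `len(sum_val)` = 5

Answer: 5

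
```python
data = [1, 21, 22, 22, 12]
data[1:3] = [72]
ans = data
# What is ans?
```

Trace:
`data = [1, 21, 22, 22, 12]` → data = [1, 21, 22, 22, 12]
`data[1:3] = [72]` → data = [1, 72, 22, 12]
`ans = data` → ans = [1, 72, 22, 12]
So ans = [1, 72, 22, 12]

Answer: [1, 72, 22, 12]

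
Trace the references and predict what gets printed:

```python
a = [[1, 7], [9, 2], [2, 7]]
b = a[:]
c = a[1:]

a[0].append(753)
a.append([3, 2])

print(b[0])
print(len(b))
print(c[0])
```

Key concept: slice with nested mutation.
Step by step:
`a = [[1, 7], [9, 2], [2, 7]]` → a = [[1, 7], [9, 2], [2, 7]]
`b = a[:]` → b = [[1, 7], [9, 2], [2, 7]]
`c = a[1:]` → c = [[9, 2], [2, 7]]
`a[0].append(753)` → a = [[1, 7, 753], [9, 2], [2, 7]]; b = [[1, 7, 753], [9, 2], [2, 7]]
`a.append([3, 2])` → a = [[1, 7, 753], [9, 2], [2, 7], [3, 2]]
`print(b[0])` → prints [1, 7, 753]
`print(len(b))` → prints 3
`print(c[0])` → prints [9, 2]

Answer:
[1, 7, 753]
3
[9, 2]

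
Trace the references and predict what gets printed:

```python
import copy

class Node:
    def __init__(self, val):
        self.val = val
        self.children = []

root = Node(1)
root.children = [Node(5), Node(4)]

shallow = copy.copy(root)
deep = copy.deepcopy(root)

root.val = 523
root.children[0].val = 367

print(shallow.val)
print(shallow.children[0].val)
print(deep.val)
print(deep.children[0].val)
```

Key concept: deep copy with custom objects.
Step by step:
`root = Node(1)` → root = Node(val=1, children=[])
`root.children = [Node(5), Node(4)]` → root = Node(val=1, children=[Node(val=5, children=[]), Node(val=4, children=[])])
`shallow = copy.copy(root)` → shallow = Node(val=1, children=[Node(val=5, children=[]), Node(val=4, children=[])])
`deep = copy.deepcopy(root)` → deep = Node(val=1, children=[Node(val=5, children=[]), Node(val=4, children=[])])
`root.val = 523` → root = Node(val=523, children=[Node(val=5, children=[]), Node(val=4, children=[])])
`root.children[0].val = 367` → root = Node(val=523, children=[Node(val=367, children=[]), Node(val=4, children=[])]); shallow = Node(val=1, children=[Node(val=367, children=[]), Node(val=4, children=[])])
`print(shallow.val)` → prints 1
`print(shallow.children[0].val)` → prints 367
`print(deep.val)` → prints 1
`print(deep.children[0].val)` → prints 5

Answer:
1
367
1
5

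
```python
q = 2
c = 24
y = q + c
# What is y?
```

Trace:
`q = 2` → q = 2
`c = 24` → c = 24
`y = q + c` → y = 26
So y = 26

Answer: 26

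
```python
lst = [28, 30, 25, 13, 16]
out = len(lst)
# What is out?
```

Trace:
`lst = [28, 30, 25, 13, 16]` → lst = [28, 30, 25, 13, 16]
`out = len(lst)` → out = 5
So out = 5

Answer: 5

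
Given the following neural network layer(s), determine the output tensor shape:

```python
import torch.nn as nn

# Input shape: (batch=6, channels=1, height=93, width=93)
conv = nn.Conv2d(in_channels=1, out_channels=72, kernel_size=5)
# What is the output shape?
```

Input: (6, 1, 93, 93) -> Output: (6, 72, 89, 89)

Answer: (6, 72, 89, 89)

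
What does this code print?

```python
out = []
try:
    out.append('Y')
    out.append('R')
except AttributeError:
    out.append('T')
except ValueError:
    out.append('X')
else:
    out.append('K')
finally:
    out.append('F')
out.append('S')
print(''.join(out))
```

Execution trace: 'Y' (try body) → 'R' (try body, no exception) → 'K' (else) → 'F' (finally) → 'S' (after the try/except). Output: YRKFS

Answer: YRKFS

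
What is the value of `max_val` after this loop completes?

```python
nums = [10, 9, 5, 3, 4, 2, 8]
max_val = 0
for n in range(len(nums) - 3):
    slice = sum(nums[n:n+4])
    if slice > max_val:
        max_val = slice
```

Max sum of 4-element window in [10, 9, 5, 3, 4, 2, 8]
`max_val` takes the values: 0 → 27

Answer: 27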